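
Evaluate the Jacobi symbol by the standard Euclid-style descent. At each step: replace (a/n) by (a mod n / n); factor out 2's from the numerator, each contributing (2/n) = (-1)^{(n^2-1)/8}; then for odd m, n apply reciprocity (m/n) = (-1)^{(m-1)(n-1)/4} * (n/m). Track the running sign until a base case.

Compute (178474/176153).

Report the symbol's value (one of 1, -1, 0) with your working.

(178474/176153) = (2321/176153)   [reduce mod 176153]
reciprocity: (2321/176153) = +1·(176153/2321) since 2321 mod 4 = 1, 176153 mod 4 = 1; sign now +1
(176153/2321) = (2078/2321)   [reduce mod 2321]
2078 = 2^1·1039; (2/2321) = +1 since 2321 mod 8 = 1, so (2078/2321) = (+1)^1·(1039/2321); sign now +1
reciprocity: (1039/2321) = +1·(2321/1039) since 1039 mod 4 = 3, 2321 mod 4 = 1; sign now +1
(2321/1039) = (243/1039)   [reduce mod 1039]
reciprocity: (243/1039) = -1·(1039/243) since 243 mod 4 = 3, 1039 mod 4 = 3; sign now -1
(1039/243) = (67/243)   [reduce mod 243]
reciprocity: (67/243) = -1·(243/67) since 67 mod 4 = 3, 243 mod 4 = 3; sign now +1
(243/67) = (42/67)   [reduce mod 67]
42 = 2^1·21; (2/67) = -1 since 67 mod 8 = 3, so (42/67) = (-1)^1·(21/67); sign now -1
reciprocity: (21/67) = +1·(67/21) since 21 mod 4 = 1, 67 mod 4 = 3; sign now -1
(67/21) = (4/21)   [reduce mod 21]
4 = 2^2·1; (2/21) = -1 since 21 mod 8 = 5, so (4/21) = (-1)^2·(1/21); sign now -1
(1/21) = 1; final value = sign = -1

-1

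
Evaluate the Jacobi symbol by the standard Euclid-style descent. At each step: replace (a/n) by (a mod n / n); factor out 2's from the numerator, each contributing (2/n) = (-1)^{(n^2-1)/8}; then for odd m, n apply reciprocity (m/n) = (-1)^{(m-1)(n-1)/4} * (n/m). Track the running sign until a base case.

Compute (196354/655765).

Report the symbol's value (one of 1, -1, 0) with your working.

factor out 2^1: 196354 = 2^1·98177; with 655765 mod 8 = 5, (2/655765) = -1; sign now -1; continue with (98177/655765)
flip (98177/655765) -> (655765/98177): both odd, 98177 mod 4 = 1, 655765 mod 4 = 1, so the flip contributes +1; sign now -1
(655765/98177): 655765 mod 98177 = 66703, so (655765/98177) = (66703/98177)
flip (66703/98177) -> (98177/66703): both odd, 66703 mod 4 = 3, 98177 mod 4 = 1, so the flip contributes +1; sign now -1
(98177/66703): 98177 mod 66703 = 31474, so (98177/66703) = (31474/66703)
factor out 2^1: 31474 = 2^1·15737; with 66703 mod 8 = 7, (2/66703) = +1; sign now -1; continue with (15737/66703)
flip (15737/66703) -> (66703/15737): both odd, 15737 mod 4 = 1, 66703 mod 4 = 3, so the flip contributes +1; sign now -1
(66703/15737): 66703 mod 15737 = 3755, so (66703/15737) = (3755/15737)
flip (3755/15737) -> (15737/3755): both odd, 3755 mod 4 = 3, 15737 mod 4 = 1, so the flip contributes +1; sign now -1
(15737/3755): 15737 mod 3755 = 717, so (15737/3755) = (717/3755)
flip (717/3755) -> (3755/717): both odd, 717 mod 4 = 1, 3755 mod 4 = 3, so the flip contributes +1; sign now -1
(3755/717): 3755 mod 717 = 170, so (3755/717) = (170/717)
factor out 2^1: 170 = 2^1·85; with 717 mod 8 = 5, (2/717) = -1; sign now +1; continue with (85/717)
flip (85/717) -> (717/85): both odd, 85 mod 4 = 1, 717 mod 4 = 1, so the flip contributes +1; sign now +1
(717/85): 717 mod 85 = 37, so (717/85) = (37/85)
flip (37/85) -> (85/37): both odd, 37 mod 4 = 1, 85 mod 4 = 1, so the flip contributes +1; sign now +1
(85/37): 85 mod 37 = 11, so (85/37) = (11/37)
flip (11/37) -> (37/11): both odd, 11 mod 4 = 3, 37 mod 4 = 1, so the flip contributes +1; sign now +1
(37/11): 37 mod 11 = 4, so (37/11) = (4/11)
factor out 2^2: 4 = 2^2·1; with 11 mod 8 = 3, (2/11) = -1; sign now +1; continue with (1/11)
reached (1/11) = 1, so the symbol is +1

1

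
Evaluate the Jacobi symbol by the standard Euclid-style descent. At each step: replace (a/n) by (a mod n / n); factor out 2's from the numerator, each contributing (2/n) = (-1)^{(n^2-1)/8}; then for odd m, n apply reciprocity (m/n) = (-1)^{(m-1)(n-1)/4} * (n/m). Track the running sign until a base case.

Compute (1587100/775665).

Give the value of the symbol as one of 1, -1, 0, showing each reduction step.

(1587100/775665) = (35770/775665)   [reduce mod 775665]
35770 = 2^1·17885; (2/775665) = +1 since 775665 mod 8 = 1, so (35770/775665) = (+1)^1·(17885/775665); sign now +1
reciprocity: (17885/775665) = +1·(775665/17885) since 17885 mod 4 = 1, 775665 mod 4 = 1; sign now +1
(775665/17885) = (6610/17885)   [reduce mod 17885]
6610 = 2^1·3305; (2/17885) = -1 since 17885 mod 8 = 5, so (6610/17885) = (-1)^1·(3305/17885); sign now -1
reciprocity: (3305/17885) = +1·(17885/3305) since 3305 mod 4 = 1, 17885 mod 4 = 1; sign now -1
(17885/3305) = (1360/3305)   [reduce mod 3305]
1360 = 2^4·85; (2/3305) = +1 since 3305 mod 8 = 1, so (1360/3305) = (+1)^4·(85/3305); sign now -1
reciprocity: (85/3305) = +1·(3305/85) since 85 mod 4 = 1, 3305 mod 4 = 1; sign now -1
(3305/85) = (75/85)   [reduce mod 85]
reciprocity: (75/85) = +1·(85/75) since 75 mod 4 = 3, 85 mod 4 = 1; sign now -1
(85/75) = (10/75)   [reduce mod 75]
10 = 2^1·5; (2/75) = -1 since 75 mod 8 = 3, so (10/75) = (-1)^1·(5/75); sign now +1
reciprocity: (5/75) = +1·(75/5) since 5 mod 4 = 1, 75 mod 4 = 3; sign now +1
(75/5) = (0/5)   [reduce mod 5]
(0/5) = 0   [gcd(a, n) > 1]; final value = 0

0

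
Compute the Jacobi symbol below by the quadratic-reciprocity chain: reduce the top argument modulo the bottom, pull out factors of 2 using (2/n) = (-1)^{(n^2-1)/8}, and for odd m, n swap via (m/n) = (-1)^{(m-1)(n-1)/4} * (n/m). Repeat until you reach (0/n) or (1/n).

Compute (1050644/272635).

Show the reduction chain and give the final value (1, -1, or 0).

(1050644/272635): 1050644 mod 272635 = 232739, so (1050644/272635) = (232739/272635)
flip (232739/272635) -> (272635/232739): both odd, 232739 mod 4 = 3, 272635 mod 4 = 3, so the flip contributes -1; sign now -1
(272635/232739): 272635 mod 232739 = 39896, so (272635/232739) = (39896/232739)
factor out 2^3: 39896 = 2^3·4987; with 232739 mod 8 = 3, (2/232739) = -1; sign now +1; continue with (4987/232739)
flip (4987/232739) -> (232739/4987): both odd, 4987 mod 4 = 3, 232739 mod 4 = 3, so the flip contributes -1; sign now -1
(232739/4987): 232739 mod 4987 = 3337, so (232739/4987) = (3337/4987)
flip (3337/4987) -> (4987/3337): both odd, 3337 mod 4 = 1, 4987 mod 4 = 3, so the flip contributes +1; sign now -1
(4987/3337): 4987 mod 3337 = 1650, so (4987/3337) = (1650/3337)
factor out 2^1: 1650 = 2^1·825; with 3337 mod 8 = 1, (2/3337) = +1; sign now -1; continue with (825/3337)
flip (825/3337) -> (3337/825): both odd, 825 mod 4 = 1, 3337 mod 4 = 1, so the flip contributes +1; sign now -1
(3337/825): 3337 mod 825 = 37, so (3337/825) = (37/825)
flip (37/825) -> (825/37): both odd, 37 mod 4 = 1, 825 mod 4 = 1, so the flip contributes +1; sign now -1
(825/37): 825 mod 37 = 11, so (825/37) = (11/37)
flip (11/37) -> (37/11): both odd, 11 mod 4 = 3, 37 mod 4 = 1, so the flip contributes +1; sign now -1
(37/11): 37 mod 11 = 4, so (37/11) = (4/11)
factor out 2^2: 4 = 2^2·1; with 11 mod 8 = 3, (2/11) = -1; sign now -1; continue with (1/11)
reached (1/11) = 1, so the symbol is -1

-1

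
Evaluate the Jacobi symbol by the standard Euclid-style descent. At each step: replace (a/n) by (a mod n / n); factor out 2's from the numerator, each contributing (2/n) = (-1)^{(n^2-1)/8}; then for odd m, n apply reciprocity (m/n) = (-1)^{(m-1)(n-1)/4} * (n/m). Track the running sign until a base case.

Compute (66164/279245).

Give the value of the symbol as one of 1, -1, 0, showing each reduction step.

factor out 2^2: 66164 = 2^2·16541; with 279245 mod 8 = 5, (2/279245) = -1; sign now +1; continue with (16541/279245)
flip (16541/279245) -> (279245/16541): both odd, 16541 mod 4 = 1, 279245 mod 4 = 1, so the flip contributes +1; sign now +1
(279245/16541): 279245 mod 16541 = 14589, so (279245/16541) = (14589/16541)
flip (14589/16541) -> (16541/14589): both odd, 14589 mod 4 = 1, 16541 mod 4 = 1, so the flip contributes +1; sign now +1
(16541/14589): 16541 mod 14589 = 1952, so (16541/14589) = (1952/14589)
factor out 2^5: 1952 = 2^5·61; with 14589 mod 8 = 5, (2/14589) = -1; sign now -1; continue with (61/14589)
flip (61/14589) -> (14589/61): both odd, 61 mod 4 = 1, 14589 mod 4 = 1, so the flip contributes +1; sign now -1
(14589/61): 14589 mod 61 = 10, so (14589/61) = (10/61)
factor out 2^1: 10 = 2^1·5; with 61 mod 8 = 5, (2/61) = -1; sign now +1; continue with (5/61)
flip (5/61) -> (61/5): both odd, 5 mod 4 = 1, 61 mod 4 = 1, so the flip contributes +1; sign now +1
(61/5): 61 mod 5 = 1, so (61/5) = (1/5)
reached (1/5) = 1, so the symbol is +1

1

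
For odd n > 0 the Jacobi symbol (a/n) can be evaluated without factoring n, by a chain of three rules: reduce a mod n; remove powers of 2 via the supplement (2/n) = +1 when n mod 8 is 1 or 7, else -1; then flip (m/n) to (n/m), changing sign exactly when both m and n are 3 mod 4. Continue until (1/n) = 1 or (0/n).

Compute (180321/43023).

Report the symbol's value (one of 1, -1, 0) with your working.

(180321/43023) = (8229/43023)   [reduce mod 43023]
reciprocity: (8229/43023) = +1·(43023/8229) since 8229 mod 4 = 1, 43023 mod 4 = 3; sign now +1
(43023/8229) = (1878/8229)   [reduce mod 8229]
1878 = 2^1·939; (2/8229) = -1 since 8229 mod 8 = 5, so (1878/8229) = (-1)^1·(939/8229); sign now -1
reciprocity: (939/8229) = +1·(8229/939) since 939 mod 4 = 3, 8229 mod 4 = 1; sign now -1
(8229/939) = (717/939)   [reduce mod 939]
reciprocity: (717/939) = +1·(939/717) since 717 mod 4 = 1, 939 mod 4 = 3; sign now -1
(939/717) = (222/717)   [reduce mod 717]
222 = 2^1·111; (2/717) = -1 since 717 mod 8 = 5, so (222/717) = (-1)^1·(111/717); sign now +1
reciprocity: (111/717) = +1·(717/111) since 111 mod 4 = 3, 717 mod 4 = 1; sign now +1
(717/111) = (51/111)   [reduce mod 111]
reciprocity: (51/111) = -1·(111/51) since 51 mod 4 = 3, 111 mod 4 = 3; sign now -1
(111/51) = (9/51)   [reduce mod 51]
reciprocity: (9/51) = +1·(51/9) since 9 mod 4 = 1, 51 mod 4 = 3; sign now -1
(51/9) = (6/9)   [reduce mod 9]
6 = 2^1·3; (2/9) = +1 since 9 mod 8 = 1, so (6/9) = (+1)^1·(3/9); sign now -1
reciprocity: (3/9) = +1·(9/3) since 3 mod 4 = 3, 9 mod 4 = 1; sign now -1
(9/3) = (0/3)   [reduce mod 3]
(0/3) = 0   [gcd(a, n) > 1]; final value = 0

0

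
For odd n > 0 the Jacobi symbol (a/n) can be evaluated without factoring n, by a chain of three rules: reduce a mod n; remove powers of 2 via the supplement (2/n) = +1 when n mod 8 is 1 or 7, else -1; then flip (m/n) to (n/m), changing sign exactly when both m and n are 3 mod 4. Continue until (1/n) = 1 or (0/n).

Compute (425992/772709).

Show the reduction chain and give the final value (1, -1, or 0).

factor out 2^3: 425992 = 2^3·53249; with 772709 mod 8 = 5, (2/772709) = -1; sign now -1; continue with (53249/772709)
flip (53249/772709) -> (772709/53249): both odd, 53249 mod 4 = 1, 772709 mod 4 = 1, so the flip contributes +1; sign now -1
(772709/53249): 772709 mod 53249 = 27223, so (772709/53249) = (27223/53249)
flip (27223/53249) -> (53249/27223): both odd, 27223 mod 4 = 3, 53249 mod 4 = 1, so the flip contributes +1; sign now -1
(53249/27223): 53249 mod 27223 = 26026, so (53249/27223) = (26026/27223)
factor out 2^1: 26026 = 2^1·13013; with 27223 mod 8 = 7, (2/27223) = +1; sign now -1; continue with (13013/27223)
flip (13013/27223) -> (27223/13013): both odd, 13013 mod 4 = 1, 27223 mod 4 = 3, so the flip contributes +1; sign now -1
(27223/13013): 27223 mod 13013 = 1197, so (27223/13013) = (1197/13013)
flip (1197/13013) -> (13013/1197): both odd, 1197 mod 4 = 1, 13013 mod 4 = 1, so the flip contributes +1; sign now -1
(13013/1197): 13013 mod 1197 = 1043, so (13013/1197) = (1043/1197)
flip (1043/1197) -> (1197/1043): both odd, 1043 mod 4 = 3, 1197 mod 4 = 1, so the flip contributes +1; sign now -1
(1197/1043): 1197 mod 1043 = 154, so (1197/1043) = (154/1043)
factor out 2^1: 154 = 2^1·77; with 1043 mod 8 = 3, (2/1043) = -1; sign now +1; continue with (77/1043)
flip (77/1043) -> (1043/77): both odd, 77 mod 4 = 1, 1043 mod 4 = 3, so the flip contributes +1; sign now +1
(1043/77): 1043 mod 77 = 42, so (1043/77) = (42/77)
factor out 2^1: 42 = 2^1·21; with 77 mod 8 = 5, (2/77) = -1; sign now -1; continue with (21/77)
flip (21/77) -> (77/21): both odd, 21 mod 4 = 1, 77 mod 4 = 1, so the flip contributes +1; sign now -1
(77/21): 77 mod 21 = 14, so (77/21) = (14/21)
factor out 2^1: 14 = 2^1·7; with 21 mod 8 = 5, (2/21) = -1; sign now +1; continue with (7/21)
flip (7/21) -> (21/7): both odd, 7 mod 4 = 3, 21 mod 4 = 1, so the flip contributes +1; sign now +1
(21/7): 21 mod 7 = 0, so (21/7) = (0/7)
reached (0/7); gcd(a, n) > 1, so (0/7) = 0 and the symbol is 0

0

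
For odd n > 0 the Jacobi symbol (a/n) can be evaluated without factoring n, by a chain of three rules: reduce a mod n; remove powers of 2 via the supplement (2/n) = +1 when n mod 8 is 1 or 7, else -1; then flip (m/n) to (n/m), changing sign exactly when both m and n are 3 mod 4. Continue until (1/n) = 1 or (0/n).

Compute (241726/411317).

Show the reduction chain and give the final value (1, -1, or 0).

241726 = 2^1·120863; (2/411317) = -1 since 411317 mod 8 = 5, so (241726/411317) = (-1)^1·(120863/411317); sign now -1
reciprocity: (120863/411317) = +1·(411317/120863) since 120863 mod 4 = 3, 411317 mod 4 = 1; sign now -1
(411317/120863) = (48728/120863)   [reduce mod 120863]
48728 = 2^3·6091; (2/120863) = +1 since 120863 mod 8 = 7, so (48728/120863) = (+1)^3·(6091/120863); sign now -1
reciprocity: (6091/120863) = -1·(120863/6091) since 6091 mod 4 = 3, 120863 mod 4 = 3; sign now +1
(120863/6091) = (5134/6091)   [reduce mod 6091]
5134 = 2^1·2567; (2/6091) = -1 since 6091 mod 8 = 3, so (5134/6091) = (-1)^1·(2567/6091); sign now -1
reciprocity: (2567/6091) = -1·(6091/2567) since 2567 mod 4 = 3, 6091 mod 4 = 3; sign now +1
(6091/2567) = (957/2567)   [reduce mod 2567]
reciprocity: (957/2567) = +1·(2567/957) since 957 mod 4 = 1, 2567 mod 4 = 3; sign now +1
(2567/957) = (653/957)   [reduce mod 957]
reciprocity: (653/957) = +1·(957/653) since 653 mod 4 = 1, 957 mod 4 = 1; sign now +1
(957/653) = (304/653)   [reduce mod 653]
304 = 2^4·19; (2/653) = -1 since 653 mod 8 = 5, so (304/653) = (-1)^4·(19/653); sign now +1
reciprocity: (19/653) = +1·(653/19) since 19 mod 4 = 3, 653 mod 4 = 1; sign now +1
(653/19) = (7/19)   [reduce mod 19]
reciprocity: (7/19) = -1·(19/7) since 7 mod 4 = 3, 19 mod 4 = 3; sign now -1
(19/7) = (5/7)   [reduce mod 7]
reciprocity: (5/7) = +1·(7/5) since 5 mod 4 = 1, 7 mod 4 = 3; sign now -1
(7/5) = (2/5)   [reduce mod 5]
2 = 2^1·1; (2/5) = -1 since 5 mod 8 = 5, so (2/5) = (-1)^1·(1/5); sign now +1
(1/5) = 1; final value = sign = +1

1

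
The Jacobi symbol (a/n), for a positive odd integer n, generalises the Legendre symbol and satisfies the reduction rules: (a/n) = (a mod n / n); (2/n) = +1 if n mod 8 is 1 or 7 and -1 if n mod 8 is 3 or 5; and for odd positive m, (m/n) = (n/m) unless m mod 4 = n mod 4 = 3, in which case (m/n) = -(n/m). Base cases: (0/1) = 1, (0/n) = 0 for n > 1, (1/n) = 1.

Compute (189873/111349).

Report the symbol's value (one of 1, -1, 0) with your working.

(189873/111349): 189873 mod 111349 = 78524, so (189873/111349) = (78524/111349)
factor out 2^2: 78524 = 2^2·19631; with 111349 mod 8 = 5, (2/111349) = -1; sign now +1; continue with (19631/111349)
flip (19631/111349) -> (111349/19631): both odd, 19631 mod 4 = 3, 111349 mod 4 = 1, so the flip contributes +1; sign now +1
(111349/19631): 111349 mod 19631 = 13194, so (111349/19631) = (13194/19631)
factor out 2^1: 13194 = 2^1·6597; with 19631 mod 8 = 7, (2/19631) = +1; sign now +1; continue with (6597/19631)
flip (6597/19631) -> (19631/6597): both odd, 6597 mod 4 = 1, 19631 mod 4 = 3, so the flip contributes +1; sign now +1
(19631/6597): 19631 mod 6597 = 6437, so (19631/6597) = (6437/6597)
flip (6437/6597) -> (6597/6437): both odd, 6437 mod 4 = 1, 6597 mod 4 = 1, so the flip contributes +1; sign now +1
(6597/6437): 6597 mod 6437 = 160, so (6597/6437) = (160/6437)
factor out 2^5: 160 = 2^5·5; with 6437 mod 8 = 5, (2/6437) = -1; sign now -1; continue with (5/6437)
flip (5/6437) -> (6437/5): both odd, 5 mod 4 = 1, 6437 mod 4 = 1, so the flip contributes +1; sign now -1
(6437/5): 6437 mod 5 = 2, so (6437/5) = (2/5)
factor out 2^1: 2 = 2^1·1; with 5 mod 8 = 5, (2/5) = -1; sign now +1; continue with (1/5)
reached (1/5) = 1, so the symbol is +1

1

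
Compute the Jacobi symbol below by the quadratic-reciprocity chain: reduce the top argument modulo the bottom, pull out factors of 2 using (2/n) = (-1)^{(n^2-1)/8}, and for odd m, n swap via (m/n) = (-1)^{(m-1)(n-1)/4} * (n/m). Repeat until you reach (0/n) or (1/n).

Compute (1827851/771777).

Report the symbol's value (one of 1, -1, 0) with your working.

-1

(1827851/771777): 1827851 mod 771777 = 284297, so (1827851/771777) = (284297/771777)
flip (284297/771777) -> (771777/284297): both odd, 284297 mod 4 = 1, 771777 mod 4 = 1, so the flip contributes +1; sign now +1
(771777/284297): 771777 mod 284297 = 203183, so (771777/284297) = (203183/284297)
flip (203183/284297) -> (284297/203183): both odd, 203183 mod 4 = 3, 284297 mod 4 = 1, so the flip contributes +1; sign now +1
(284297/203183): 284297 mod 203183 = 81114, so (284297/203183) = (81114/203183)
factor out 2^1: 81114 = 2^1·40557; with 203183 mod 8 = 7, (2/203183) = +1; sign now +1; continue with (40557/203183)
flip (40557/203183) -> (203183/40557): both odd, 40557 mod 4 = 1, 203183 mod 4 = 3, so the flip contributes +1; sign now +1
(203183/40557): 203183 mod 40557 = 398, so (203183/40557) = (398/40557)
factor out 2^1: 398 = 2^1·199; with 40557 mod 8 = 5, (2/40557) = -1; sign now -1; continue with (199/40557)
flip (199/40557) -> (40557/199): both odd, 199 mod 4 = 3, 40557 mod 4 = 1, so the flip contributes +1; sign now -1
(40557/199): 40557 mod 199 = 160, so (40557/199) = (160/199)
factor out 2^5: 160 = 2^5·5; with 199 mod 8 = 7, (2/199) = +1; sign now -1; continue with (5/199)
flip (5/199) -> (199/5): both odd, 5 mod 4 = 1, 199 mod 4 = 3, so the flip contributes +1; sign now -1
(199/5): 199 mod 5 = 4, so (199/5) = (4/5)
factor out 2^2: 4 = 2^2·1; with 5 mod 8 = 5, (2/5) = -1; sign now -1; continue with (1/5)
reached (1/5) = 1, so the symbol is -1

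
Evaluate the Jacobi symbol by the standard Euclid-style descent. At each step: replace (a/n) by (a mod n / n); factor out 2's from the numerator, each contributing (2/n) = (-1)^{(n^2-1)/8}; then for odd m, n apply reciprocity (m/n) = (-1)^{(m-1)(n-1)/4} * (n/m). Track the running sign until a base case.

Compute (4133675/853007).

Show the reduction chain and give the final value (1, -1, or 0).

-1

(4133675/853007): 4133675 mod 853007 = 721647, so (4133675/853007) = (721647/853007)
flip (721647/853007) -> (853007/721647): both odd, 721647 mod 4 = 3, 853007 mod 4 = 3, so the flip contributes -1; sign now -1
(853007/721647): 853007 mod 721647 = 131360, so (853007/721647) = (131360/721647)
factor out 2^5: 131360 = 2^5·4105; with 721647 mod 8 = 7, (2/721647) = +1; sign now -1; continue with (4105/721647)
flip (4105/721647) -> (721647/4105): both odd, 4105 mod 4 = 1, 721647 mod 4 = 3, so the flip contributes +1; sign now -1
(721647/4105): 721647 mod 4105 = 3272, so (721647/4105) = (3272/4105)
factor out 2^3: 3272 = 2^3·409; with 4105 mod 8 = 1, (2/4105) = +1; sign now -1; continue with (409/4105)
flip (409/4105) -> (4105/409): both odd, 409 mod 4 = 1, 4105 mod 4 = 1, so the flip contributes +1; sign now -1
(4105/409): 4105 mod 409 = 15, so (4105/409) = (15/409)
flip (15/409) -> (409/15): both odd, 15 mod 4 = 3, 409 mod 4 = 1, so the flip contributes +1; sign now -1
(409/15): 409 mod 15 = 4, so (409/15) = (4/15)
factor out 2^2: 4 = 2^2·1; with 15 mod 8 = 7, (2/15) = +1; sign now -1; continue with (1/15)
reached (1/15) = 1, so the symbol is -1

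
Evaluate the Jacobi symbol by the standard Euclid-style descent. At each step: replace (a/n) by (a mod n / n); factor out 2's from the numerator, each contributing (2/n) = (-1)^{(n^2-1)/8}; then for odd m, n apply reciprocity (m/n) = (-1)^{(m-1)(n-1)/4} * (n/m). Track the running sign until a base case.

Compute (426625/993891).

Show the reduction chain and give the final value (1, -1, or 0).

1

reciprocity: (426625/993891) = +1·(993891/426625) since 426625 mod 4 = 1, 993891 mod 4 = 3; sign now +1
(993891/426625) = (140641/426625)   [reduce mod 426625]
reciprocity: (140641/426625) = +1·(426625/140641) since 140641 mod 4 = 1, 426625 mod 4 = 1; sign now +1
(426625/140641) = (4702/140641)   [reduce mod 140641]
4702 = 2^1·2351; (2/140641) = +1 since 140641 mod 8 = 1, so (4702/140641) = (+1)^1·(2351/140641); sign now +1
reciprocity: (2351/140641) = +1·(140641/2351) since 2351 mod 4 = 3, 140641 mod 4 = 1; sign now +1
(140641/2351) = (1932/2351)   [reduce mod 2351]
1932 = 2^2·483; (2/2351) = +1 since 2351 mod 8 = 7, so (1932/2351) = (+1)^2·(483/2351); sign now +1
reciprocity: (483/2351) = -1·(2351/483) since 483 mod 4 = 3, 2351 mod 4 = 3; sign now -1
(2351/483) = (419/483)   [reduce mod 483]
reciprocity: (419/483) = -1·(483/419) since 419 mod 4 = 3, 483 mod 4 = 3; sign now +1
(483/419) = (64/419)   [reduce mod 419]
64 = 2^6·1; (2/419) = -1 since 419 mod 8 = 3, so (64/419) = (-1)^6·(1/419); sign now +1
(1/419) = 1; final value = sign = +1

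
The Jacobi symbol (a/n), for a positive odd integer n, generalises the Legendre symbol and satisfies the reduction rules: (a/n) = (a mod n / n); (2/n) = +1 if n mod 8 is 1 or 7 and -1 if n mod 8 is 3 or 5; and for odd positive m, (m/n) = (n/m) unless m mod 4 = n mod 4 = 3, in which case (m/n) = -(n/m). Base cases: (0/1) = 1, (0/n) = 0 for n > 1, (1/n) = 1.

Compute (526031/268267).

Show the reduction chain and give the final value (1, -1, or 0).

(526031/268267): 526031 mod 268267 = 257764, so (526031/268267) = (257764/268267)
factor out 2^2: 257764 = 2^2·64441; with 268267 mod 8 = 3, (2/268267) = -1; sign now +1; continue with (64441/268267)
flip (64441/268267) -> (268267/64441): both odd, 64441 mod 4 = 1, 268267 mod 4 = 3, so the flip contributes +1; sign now +1
(268267/64441): 268267 mod 64441 = 10503, so (268267/64441) = (10503/64441)
flip (10503/64441) -> (64441/10503): both odd, 10503 mod 4 = 3, 64441 mod 4 = 1, so the flip contributes +1; sign now +1
(64441/10503): 64441 mod 10503 = 1423, so (64441/10503) = (1423/10503)
flip (1423/10503) -> (10503/1423): both odd, 1423 mod 4 = 3, 10503 mod 4 = 3, so the flip contributes -1; sign now -1
(10503/1423): 10503 mod 1423 = 542, so (10503/1423) = (542/1423)
factor out 2^1: 542 = 2^1·271; with 1423 mod 8 = 7, (2/1423) = +1; sign now -1; continue with (271/1423)
flip (271/1423) -> (1423/271): both odd, 271 mod 4 = 3, 1423 mod 4 = 3, so the flip contributes -1; sign now +1
(1423/271): 1423 mod 271 = 68, so (1423/271) = (68/271)
factor out 2^2: 68 = 2^2·17; with 271 mod 8 = 7, (2/271) = +1; sign now +1; continue with (17/271)
flip (17/271) -> (271/17): both odd, 17 mod 4 = 1, 271 mod 4 = 3, so the flip contributes +1; sign now +1
(271/17): 271 mod 17 = 16, so (271/17) = (16/17)
factor out 2^4: 16 = 2^4·1; with 17 mod 8 = 1, (2/17) = +1; sign now +1; continue with (1/17)
reached (1/17) = 1, so the symbol is +1

1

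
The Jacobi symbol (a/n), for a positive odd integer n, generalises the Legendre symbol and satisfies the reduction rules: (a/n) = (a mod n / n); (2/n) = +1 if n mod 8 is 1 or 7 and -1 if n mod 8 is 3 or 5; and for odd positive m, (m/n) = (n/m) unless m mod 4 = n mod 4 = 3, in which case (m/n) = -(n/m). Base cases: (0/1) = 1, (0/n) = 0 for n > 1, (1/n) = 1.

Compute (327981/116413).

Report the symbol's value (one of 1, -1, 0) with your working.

(327981/116413): 327981 mod 116413 = 95155, so (327981/116413) = (95155/116413)
flip (95155/116413) -> (116413/95155): both odd, 95155 mod 4 = 3, 116413 mod 4 = 1, so the flip contributes +1; sign now +1
(116413/95155): 116413 mod 95155 = 21258, so (116413/95155) = (21258/95155)
factor out 2^1: 21258 = 2^1·10629; with 95155 mod 8 = 3, (2/95155) = -1; sign now -1; continue with (10629/95155)
flip (10629/95155) -> (95155/10629): both odd, 10629 mod 4 = 1, 95155 mod 4 = 3, so the flip contributes +1; sign now -1
(95155/10629): 95155 mod 10629 = 10123, so (95155/10629) = (10123/10629)
flip (10123/10629) -> (10629/10123): both odd, 10123 mod 4 = 3, 10629 mod 4 = 1, so the flip contributes +1; sign now -1
(10629/10123): 10629 mod 10123 = 506, so (10629/10123) = (506/10123)
factor out 2^1: 506 = 2^1·253; with 10123 mod 8 = 3, (2/10123) = -1; sign now +1; continue with (253/10123)
flip (253/10123) -> (10123/253): both odd, 253 mod 4 = 1, 10123 mod 4 = 3, so the flip contributes +1; sign now +1
(10123/253): 10123 mod 253 = 3, so (10123/253) = (3/253)
flip (3/253) -> (253/3): both odd, 3 mod 4 = 3, 253 mod 4 = 1, so the flip contributes +1; sign now +1
(253/3): 253 mod 3 = 1, so (253/3) = (1/3)
reached (1/3) = 1, so the symbol is +1

1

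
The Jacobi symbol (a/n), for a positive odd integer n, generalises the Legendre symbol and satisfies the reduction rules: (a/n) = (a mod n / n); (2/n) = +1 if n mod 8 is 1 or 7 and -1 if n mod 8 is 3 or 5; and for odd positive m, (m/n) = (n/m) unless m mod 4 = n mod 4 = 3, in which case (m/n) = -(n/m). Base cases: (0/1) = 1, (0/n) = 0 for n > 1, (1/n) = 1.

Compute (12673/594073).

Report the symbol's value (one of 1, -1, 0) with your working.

0

reciprocity: (12673/594073) = +1·(594073/12673) since 12673 mod 4 = 1, 594073 mod 4 = 1; sign now +1
(594073/12673) = (11115/12673)   [reduce mod 12673]
reciprocity: (11115/12673) = +1·(12673/11115) since 11115 mod 4 = 3, 12673 mod 4 = 1; sign now +1
(12673/11115) = (1558/11115)   [reduce mod 11115]
1558 = 2^1·779; (2/11115) = -1 since 11115 mod 8 = 3, so (1558/11115) = (-1)^1·(779/11115); sign now -1
reciprocity: (779/11115) = -1·(11115/779) since 779 mod 4 = 3, 11115 mod 4 = 3; sign now +1
(11115/779) = (209/779)   [reduce mod 779]
reciprocity: (209/779) = +1·(779/209) since 209 mod 4 = 1, 779 mod 4 = 3; sign now +1
(779/209) = (152/209)   [reduce mod 209]
152 = 2^3·19; (2/209) = +1 since 209 mod 8 = 1, so (152/209) = (+1)^3·(19/209); sign now +1
reciprocity: (19/209) = +1·(209/19) since 19 mod 4 = 3, 209 mod 4 = 1; sign now +1
(209/19) = (0/19)   [reduce mod 19]
(0/19) = 0   [gcd(a, n) > 1]; final value = 0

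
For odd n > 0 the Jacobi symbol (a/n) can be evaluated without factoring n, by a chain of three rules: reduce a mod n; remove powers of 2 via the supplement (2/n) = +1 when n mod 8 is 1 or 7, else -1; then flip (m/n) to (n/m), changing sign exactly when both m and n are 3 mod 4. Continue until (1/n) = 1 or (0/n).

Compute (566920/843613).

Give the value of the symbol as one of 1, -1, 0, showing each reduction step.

566920 = 2^3·70865; (2/843613) = -1 since 843613 mod 8 = 5, so (566920/843613) = (-1)^3·(70865/843613); sign now -1
reciprocity: (70865/843613) = +1·(843613/70865) since 70865 mod 4 = 1, 843613 mod 4 = 1; sign now -1
(843613/70865) = (64098/70865)   [reduce mod 70865]
64098 = 2^1·32049; (2/70865) = +1 since 70865 mod 8 = 1, so (64098/70865) = (+1)^1·(32049/70865); sign now -1
reciprocity: (32049/70865) = +1·(70865/32049) since 32049 mod 4 = 1, 70865 mod 4 = 1; sign now -1
(70865/32049) = (6767/32049)   [reduce mod 32049]
reciprocity: (6767/32049) = +1·(32049/6767) since 6767 mod 4 = 3, 32049 mod 4 = 1; sign now -1
(32049/6767) = (4981/6767)   [reduce mod 6767]
reciprocity: (4981/6767) = +1·(6767/4981) since 4981 mod 4 = 1, 6767 mod 4 = 3; sign now -1
(6767/4981) = (1786/4981)   [reduce mod 4981]
1786 = 2^1·893; (2/4981) = -1 since 4981 mod 8 = 5, so (1786/4981) = (-1)^1·(893/4981); sign now +1
reciprocity: (893/4981) = +1·(4981/893) since 893 mod 4 = 1, 4981 mod 4 = 1; sign now +1
(4981/893) = (516/893)   [reduce mod 893]
516 = 2^2·129; (2/893) = -1 since 893 mod 8 = 5, so (516/893) = (-1)^2·(129/893); sign now +1
reciprocity: (129/893) = +1·(893/129) since 129 mod 4 = 1, 893 mod 4 = 1; sign now +1
(893/129) = (119/129)   [reduce mod 129]
reciprocity: (119/129) = +1·(129/119) since 119 mod 4 = 3, 129 mod 4 = 1; sign now +1
(129/119) = (10/119)   [reduce mod 119]
10 = 2^1·5; (2/119) = +1 since 119 mod 8 = 7, so (10/119) = (+1)^1·(5/119); sign now +1
reciprocity: (5/119) = +1·(119/5) since 5 mod 4 = 1, 119 mod 4 = 3; sign now +1
(119/5) = (4/5)   [reduce mod 5]
4 = 2^2·1; (2/5) = -1 since 5 mod 8 = 5, so (4/5) = (-1)^2·(1/5); sign now +1
(1/5) = 1; final value = sign = +1

1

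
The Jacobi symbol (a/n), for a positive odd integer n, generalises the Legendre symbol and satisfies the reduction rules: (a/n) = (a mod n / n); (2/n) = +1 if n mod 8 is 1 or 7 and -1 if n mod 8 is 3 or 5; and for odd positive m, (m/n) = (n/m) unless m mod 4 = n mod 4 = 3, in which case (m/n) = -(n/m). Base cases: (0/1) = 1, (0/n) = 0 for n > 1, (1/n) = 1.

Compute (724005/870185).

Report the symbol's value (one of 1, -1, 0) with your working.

reciprocity: (724005/870185) = +1·(870185/724005) since 724005 mod 4 = 1, 870185 mod 4 = 1; sign now +1
(870185/724005) = (146180/724005)   [reduce mod 724005]
146180 = 2^2·36545; (2/724005) = -1 since 724005 mod 8 = 5, so (146180/724005) = (-1)^2·(36545/724005); sign now +1
reciprocity: (36545/724005) = +1·(724005/36545) since 36545 mod 4 = 1, 724005 mod 4 = 1; sign now +1
(724005/36545) = (29650/36545)   [reduce mod 36545]
29650 = 2^1·14825; (2/36545) = +1 since 36545 mod 8 = 1, so (29650/36545) = (+1)^1·(14825/36545); sign now +1
reciprocity: (14825/36545) = +1·(36545/14825) since 14825 mod 4 = 1, 36545 mod 4 = 1; sign now +1
(36545/14825) = (6895/14825)   [reduce mod 14825]
reciprocity: (6895/14825) = +1·(14825/6895) since 6895 mod 4 = 3, 14825 mod 4 = 1; sign now +1
(14825/6895) = (1035/6895)   [reduce mod 6895]
reciprocity: (1035/6895) = -1·(6895/1035) since 1035 mod 4 = 3, 6895 mod 4 = 3; sign now -1
(6895/1035) = (685/1035)   [reduce mod 1035]
reciprocity: (685/1035) = +1·(1035/685) since 685 mod 4 = 1, 1035 mod 4 = 3; sign now -1
(1035/685) = (350/685)   [reduce mod 685]
350 = 2^1·175; (2/685) = -1 since 685 mod 8 = 5, so (350/685) = (-1)^1·(175/685); sign now +1
reciprocity: (175/685) = +1·(685/175) since 175 mod 4 = 3, 685 mod 4 = 1; sign now +1
(685/175) = (160/175)   [reduce mod 175]
160 = 2^5·5; (2/175) = +1 since 175 mod 8 = 7, so (160/175) = (+1)^5·(5/175); sign now +1
reciprocity: (5/175) = +1·(175/5) since 5 mod 4 = 1, 175 mod 4 = 3; sign now +1
(175/5) = (0/5)   [reduce mod 5]
(0/5) = 0   [gcd(a, n) > 1]; final value = 0

0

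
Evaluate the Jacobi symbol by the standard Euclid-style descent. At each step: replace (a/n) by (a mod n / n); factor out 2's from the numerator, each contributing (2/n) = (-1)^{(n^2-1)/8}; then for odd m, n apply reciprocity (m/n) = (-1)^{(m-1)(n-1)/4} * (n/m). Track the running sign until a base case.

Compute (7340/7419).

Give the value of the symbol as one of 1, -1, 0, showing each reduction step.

factor out 2^2: 7340 = 2^2·1835; with 7419 mod 8 = 3, (2/7419) = -1; sign now +1; continue with (1835/7419)
flip (1835/7419) -> (7419/1835): both odd, 1835 mod 4 = 3, 7419 mod 4 = 3, so the flip contributes -1; sign now -1
(7419/1835): 7419 mod 1835 = 79, so (7419/1835) = (79/1835)
flip (79/1835) -> (1835/79): both odd, 79 mod 4 = 3, 1835 mod 4 = 3, so the flip contributes -1; sign now +1
(1835/79): 1835 mod 79 = 18, so (1835/79) = (18/79)
factor out 2^1: 18 = 2^1·9; with 79 mod 8 = 7, (2/79) = +1; sign now +1; continue with (9/79)
flip (9/79) -> (79/9): both odd, 9 mod 4 = 1, 79 mod 4 = 3, so the flip contributes +1; sign now +1
(79/9): 79 mod 9 = 7, so (79/9) = (7/9)
flip (7/9) -> (9/7): both odd, 7 mod 4 = 3, 9 mod 4 = 1, so the flip contributes +1; sign now +1
(9/7): 9 mod 7 = 2, so (9/7) = (2/7)
factor out 2^1: 2 = 2^1·1; with 7 mod 8 = 7, (2/7) = +1; sign now +1; continue with (1/7)
reached (1/7) = 1, so the symbol is +1

1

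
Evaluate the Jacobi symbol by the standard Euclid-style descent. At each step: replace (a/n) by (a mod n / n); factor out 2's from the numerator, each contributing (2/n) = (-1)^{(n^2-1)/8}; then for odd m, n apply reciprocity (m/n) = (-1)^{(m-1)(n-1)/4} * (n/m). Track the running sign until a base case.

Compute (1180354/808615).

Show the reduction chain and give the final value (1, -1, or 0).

(1180354/808615): 1180354 mod 808615 = 371739, so (1180354/808615) = (371739/808615)
flip (371739/808615) -> (808615/371739): both odd, 371739 mod 4 = 3, 808615 mod 4 = 3, so the flip contributes -1; sign now -1
(808615/371739): 808615 mod 371739 = 65137, so (808615/371739) = (65137/371739)
flip (65137/371739) -> (371739/65137): both odd, 65137 mod 4 = 1, 371739 mod 4 = 3, so the flip contributes +1; sign now -1
(371739/65137): 371739 mod 65137 = 46054, so (371739/65137) = (46054/65137)
factor out 2^1: 46054 = 2^1·23027; with 65137 mod 8 = 1, (2/65137) = +1; sign now -1; continue with (23027/65137)
flip (23027/65137) -> (65137/23027): both odd, 23027 mod 4 = 3, 65137 mod 4 = 1, so the flip contributes +1; sign now -1
(65137/23027): 65137 mod 23027 = 19083, so (65137/23027) = (19083/23027)
flip (19083/23027) -> (23027/19083): both odd, 19083 mod 4 = 3, 23027 mod 4 = 3, so the flip contributes -1; sign now +1
(23027/19083): 23027 mod 19083 = 3944, so (23027/19083) = (3944/19083)
factor out 2^3: 3944 = 2^3·493; with 19083 mod 8 = 3, (2/19083) = -1; sign now -1; continue with (493/19083)
flip (493/19083) -> (19083/493): both odd, 493 mod 4 = 1, 19083 mod 4 = 3, so the flip contributes +1; sign now -1
(19083/493): 19083 mod 493 = 349, so (19083/493) = (349/493)
flip (349/493) -> (493/349): both odd, 349 mod 4 = 1, 493 mod 4 = 1, so the flip contributes +1; sign now -1
(493/349): 493 mod 349 = 144, so (493/349) = (144/349)
factor out 2^4: 144 = 2^4·9; with 349 mod 8 = 5, (2/349) = -1; sign now -1; continue with (9/349)
flip (9/349) -> (349/9): both odd, 9 mod 4 = 1, 349 mod 4 = 1, so the flip contributes +1; sign now -1
(349/9): 349 mod 9 = 7, so (349/9) = (7/9)
flip (7/9) -> (9/7): both odd, 7 mod 4 = 3, 9 mod 4 = 1, so the flip contributes +1; sign now -1
(9/7): 9 mod 7 = 2, so (9/7) = (2/7)
factor out 2^1: 2 = 2^1·1; with 7 mod 8 = 7, (2/7) = +1; sign now -1; continue with (1/7)
reached (1/7) = 1, so the symbol is -1

-1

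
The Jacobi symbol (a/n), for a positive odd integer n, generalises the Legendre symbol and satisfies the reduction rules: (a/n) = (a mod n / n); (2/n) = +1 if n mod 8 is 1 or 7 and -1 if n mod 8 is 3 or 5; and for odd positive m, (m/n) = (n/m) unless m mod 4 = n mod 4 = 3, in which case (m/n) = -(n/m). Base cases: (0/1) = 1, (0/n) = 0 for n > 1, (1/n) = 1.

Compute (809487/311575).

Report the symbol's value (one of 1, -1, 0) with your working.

-1

(809487/311575): 809487 mod 311575 = 186337, so (809487/311575) = (186337/311575)
flip (186337/311575) -> (311575/186337): both odd, 186337 mod 4 = 1, 311575 mod 4 = 3, so the flip contributes +1; sign now +1
(311575/186337): 311575 mod 186337 = 125238, so (311575/186337) = (125238/186337)
factor out 2^1: 125238 = 2^1·62619; with 186337 mod 8 = 1, (2/186337) = +1; sign now +1; continue with (62619/186337)
flip (62619/186337) -> (186337/62619): both odd, 62619 mod 4 = 3, 186337 mod 4 = 1, so the flip contributes +1; sign now +1
(186337/62619): 186337 mod 62619 = 61099, so (186337/62619) = (61099/62619)
flip (61099/62619) -> (62619/61099): both odd, 61099 mod 4 = 3, 62619 mod 4 = 3, so the flip contributes -1; sign now -1
(62619/61099): 62619 mod 61099 = 1520, so (62619/61099) = (1520/61099)
factor out 2^4: 1520 = 2^4·95; with 61099 mod 8 = 3, (2/61099) = -1; sign now -1; continue with (95/61099)
flip (95/61099) -> (61099/95): both odd, 95 mod 4 = 3, 61099 mod 4 = 3, so the flip contributes -1; sign now +1
(61099/95): 61099 mod 95 = 14, so (61099/95) = (14/95)
factor out 2^1: 14 = 2^1·7; with 95 mod 8 = 7, (2/95) = +1; sign now +1; continue with (7/95)
flip (7/95) -> (95/7): both odd, 7 mod 4 = 3, 95 mod 4 = 3, so the flip contributes -1; sign now -1
(95/7): 95 mod 7 = 4, so (95/7) = (4/7)
factor out 2^2: 4 = 2^2·1; with 7 mod 8 = 7, (2/7) = +1; sign now -1; continue with (1/7)
reached (1/7) = 1, so the symbol is -1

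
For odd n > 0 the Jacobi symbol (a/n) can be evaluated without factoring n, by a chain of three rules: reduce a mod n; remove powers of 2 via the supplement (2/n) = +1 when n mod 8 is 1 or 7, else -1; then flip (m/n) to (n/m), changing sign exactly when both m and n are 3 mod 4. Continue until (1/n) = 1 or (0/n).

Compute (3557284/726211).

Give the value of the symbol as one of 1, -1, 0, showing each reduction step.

(3557284/726211) = (652440/726211)   [reduce mod 726211]
652440 = 2^3·81555; (2/726211) = -1 since 726211 mod 8 = 3, so (652440/726211) = (-1)^3·(81555/726211); sign now -1
reciprocity: (81555/726211) = -1·(726211/81555) since 81555 mod 4 = 3, 726211 mod 4 = 3; sign now +1
(726211/81555) = (73771/81555)   [reduce mod 81555]
reciprocity: (73771/81555) = -1·(81555/73771) since 73771 mod 4 = 3, 81555 mod 4 = 3; sign now -1
(81555/73771) = (7784/73771)   [reduce mod 73771]
7784 = 2^3·973; (2/73771) = -1 since 73771 mod 8 = 3, so (7784/73771) = (-1)^3·(973/73771); sign now +1
reciprocity: (973/73771) = +1·(73771/973) since 973 mod 4 = 1, 73771 mod 4 = 3; sign now +1
(73771/973) = (796/973)   [reduce mod 973]
796 = 2^2·199; (2/973) = -1 since 973 mod 8 = 5, so (796/973) = (-1)^2·(199/973); sign now +1
reciprocity: (199/973) = +1·(973/199) since 199 mod 4 = 3, 973 mod 4 = 1; sign now +1
(973/199) = (177/199)   [reduce mod 199]
reciprocity: (177/199) = +1·(199/177) since 177 mod 4 = 1, 199 mod 4 = 3; sign now +1
(199/177) = (22/177)   [reduce mod 177]
22 = 2^1·11; (2/177) = +1 since 177 mod 8 = 1, so (22/177) = (+1)^1·(11/177); sign now +1
reciprocity: (11/177) = +1·(177/11) since 11 mod 4 = 3, 177 mod 4 = 1; sign now +1
(177/11) = (1/11)   [reduce mod 11]
(1/11) = 1; final value = sign = +1

1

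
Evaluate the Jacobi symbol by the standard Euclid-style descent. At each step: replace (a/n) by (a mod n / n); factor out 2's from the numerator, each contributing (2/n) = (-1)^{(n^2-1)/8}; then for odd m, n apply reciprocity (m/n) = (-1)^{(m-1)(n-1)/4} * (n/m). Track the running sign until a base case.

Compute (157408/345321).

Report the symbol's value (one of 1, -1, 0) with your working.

factor out 2^5: 157408 = 2^5·4919; with 345321 mod 8 = 1, (2/345321) = +1; sign now +1; continue with (4919/345321)
flip (4919/345321) -> (345321/4919): both odd, 4919 mod 4 = 3, 345321 mod 4 = 1, so the flip contributes +1; sign now +1
(345321/4919): 345321 mod 4919 = 991, so (345321/4919) = (991/4919)
flip (991/4919) -> (4919/991): both odd, 991 mod 4 = 3, 4919 mod 4 = 3, so the flip contributes -1; sign now -1
(4919/991): 4919 mod 991 = 955, so (4919/991) = (955/991)
flip (955/991) -> (991/955): both odd, 955 mod 4 = 3, 991 mod 4 = 3, so the flip contributes -1; sign now +1
(991/955): 991 mod 955 = 36, so (991/955) = (36/955)
factor out 2^2: 36 = 2^2·9; with 955 mod 8 = 3, (2/955) = -1; sign now +1; continue with (9/955)
flip (9/955) -> (955/9): both odd, 9 mod 4 = 1, 955 mod 4 = 3, so the flip contributes +1; sign now +1
(955/9): 955 mod 9 = 1, so (955/9) = (1/9)
reached (1/9) = 1, so the symbol is +1

1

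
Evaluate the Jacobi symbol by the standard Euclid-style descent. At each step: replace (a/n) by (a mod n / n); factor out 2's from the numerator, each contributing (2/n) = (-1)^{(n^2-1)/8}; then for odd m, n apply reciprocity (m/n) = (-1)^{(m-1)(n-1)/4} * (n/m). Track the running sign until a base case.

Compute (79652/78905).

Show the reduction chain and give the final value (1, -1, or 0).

(79652/78905): 79652 mod 78905 = 747, so (79652/78905) = (747/78905)
flip (747/78905) -> (78905/747): both odd, 747 mod 4 = 3, 78905 mod 4 = 1, so the flip contributes +1; sign now +1
(78905/747): 78905 mod 747 = 470, so (78905/747) = (470/747)
factor out 2^1: 470 = 2^1·235; with 747 mod 8 = 3, (2/747) = -1; sign now -1; continue with (235/747)
flip (235/747) -> (747/235): both odd, 235 mod 4 = 3, 747 mod 4 = 3, so the flip contributes -1; sign now +1
(747/235): 747 mod 235 = 42, so (747/235) = (42/235)
factor out 2^1: 42 = 2^1·21; with 235 mod 8 = 3, (2/235) = -1; sign now -1; continue with (21/235)
flip (21/235) -> (235/21): both odd, 21 mod 4 = 1, 235 mod 4 = 3, so the flip contributes +1; sign now -1
(235/21): 235 mod 21 = 4, so (235/21) = (4/21)
factor out 2^2: 4 = 2^2·1; with 21 mod 8 = 5, (2/21) = -1; sign now -1; continue with (1/21)
reached (1/21) = 1, so the symbol is -1

-1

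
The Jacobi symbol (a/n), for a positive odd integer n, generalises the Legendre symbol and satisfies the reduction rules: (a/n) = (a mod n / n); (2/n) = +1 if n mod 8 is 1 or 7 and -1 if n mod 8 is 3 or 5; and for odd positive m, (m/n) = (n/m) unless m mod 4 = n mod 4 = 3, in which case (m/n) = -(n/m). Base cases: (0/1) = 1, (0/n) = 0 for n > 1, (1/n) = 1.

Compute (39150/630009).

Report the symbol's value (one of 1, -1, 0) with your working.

0

39150 = 2^1·19575; (2/630009) = +1 since 630009 mod 8 = 1, so (39150/630009) = (+1)^1·(19575/630009); sign now +1
reciprocity: (19575/630009) = +1·(630009/19575) since 19575 mod 4 = 3, 630009 mod 4 = 1; sign now +1
(630009/19575) = (3609/19575)   [reduce mod 19575]
reciprocity: (3609/19575) = +1·(19575/3609) since 3609 mod 4 = 1, 19575 mod 4 = 3; sign now +1
(19575/3609) = (1530/3609)   [reduce mod 3609]
1530 = 2^1·765; (2/3609) = +1 since 3609 mod 8 = 1, so (1530/3609) = (+1)^1·(765/3609); sign now +1
reciprocity: (765/3609) = +1·(3609/765) since 765 mod 4 = 1, 3609 mod 4 = 1; sign now +1
(3609/765) = (549/765)   [reduce mod 765]
reciprocity: (549/765) = +1·(765/549) since 549 mod 4 = 1, 765 mod 4 = 1; sign now +1
(765/549) = (216/549)   [reduce mod 549]
216 = 2^3·27; (2/549) = -1 since 549 mod 8 = 5, so (216/549) = (-1)^3·(27/549); sign now -1
reciprocity: (27/549) = +1·(549/27) since 27 mod 4 = 3, 549 mod 4 = 1; sign now -1
(549/27) = (9/27)   [reduce mod 27]
reciprocity: (9/27) = +1·(27/9) since 9 mod 4 = 1, 27 mod 4 = 3; sign now -1
(27/9) = (0/9)   [reduce mod 9]
(0/9) = 0   [gcd(a, n) > 1]; final value = 0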